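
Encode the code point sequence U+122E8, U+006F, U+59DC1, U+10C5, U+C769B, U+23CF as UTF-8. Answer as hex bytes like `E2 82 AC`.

U+122E8: 4-byte form → F0 92 8B A8.
U+006F: 1-byte form → 6F.
U+59DC1: 4-byte form → F1 99 B7 81.
U+10C5: 3-byte form → E1 83 85.
U+C769B: 4-byte form → F3 87 9A 9B.
U+23CF: 3-byte form → E2 8F 8F.
Concatenated (19 bytes): F0 92 8B A8 6F F1 99 B7 81 E1 83 85 F3 87 9A 9B E2 8F 8F.

F0 92 8B A8 6F F1 99 B7 81 E1 83 85 F3 87 9A 9B E2 8F 8F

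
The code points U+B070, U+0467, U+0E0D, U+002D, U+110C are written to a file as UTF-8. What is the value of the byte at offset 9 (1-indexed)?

1-indexed offset 9 is 0-indexed offset 8.
U+B070 → 3-byte form EB 81 B0 at offsets 0–2.
U+0467 → 2-byte form D1 A7 at offsets 3–4.
U+0E0D → 3-byte form E0 B8 8D at offsets 5–7.
U+002D → 1-byte form 2D at offsets 8–8.
Offset 8 falls in char 4's range; it's byte 1 of 2D = 0x2D.

0x2D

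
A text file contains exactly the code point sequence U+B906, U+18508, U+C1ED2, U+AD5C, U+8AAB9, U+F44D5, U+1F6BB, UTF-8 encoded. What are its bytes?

EB A4 86 F0 98 94 88 F3 81 BB 92 EA B5 9C F2 8A AA B9 F3 B4 93 95 F0 9F 9A BB

U+B906: 3-byte form → EB A4 86.
U+18508: 4-byte form → F0 98 94 88.
U+C1ED2: 4-byte form → F3 81 BB 92.
U+AD5C: 3-byte form → EA B5 9C.
U+8AAB9: 4-byte form → F2 8A AA B9.
U+F44D5: 4-byte form → F3 B4 93 95.
U+1F6BB: 4-byte form → F0 9F 9A BB.
Concatenated (26 bytes): EB A4 86 F0 98 94 88 F3 81 BB 92 EA B5 9C F2 8A AA B9 F3 B4 93 95 F0 9F 9A BB.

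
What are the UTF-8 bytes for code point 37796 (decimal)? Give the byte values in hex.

U+93A4 = 0x93A4 = 37796 decimal. In range U+0800–U+FFFF → 3-byte form: 1110xxxx 10xxxxxx 10xxxxxx.
Binary (16 bits): 1001001110100100.
Split 4+6+6: 1001 | 001110 | 100100.
Byte 1: 11101001 = 0xE9.
Byte 2: 10001110 = 0x8E.
Byte 3: 10100100 = 0xA4.

E9 8E A4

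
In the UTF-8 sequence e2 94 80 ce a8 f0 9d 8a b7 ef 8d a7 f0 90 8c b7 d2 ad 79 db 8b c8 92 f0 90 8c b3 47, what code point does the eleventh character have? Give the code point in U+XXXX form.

Offset 0: leading byte 0xE2 = 11100010 → 3-byte char #1 = E2 94 80.
Offset 3: leading byte 0xCE = 11001110 → 2-byte char #2 = CE A8.
Offset 5: leading byte 0xF0 = 11110000 → 4-byte char #3 = F0 9D 8A B7.
Offset 9: leading byte 0xEF = 11101111 → 3-byte char #4 = EF 8D A7.
Offset 12: leading byte 0xF0 = 11110000 → 4-byte char #5 = F0 90 8C B7.
Offset 16: leading byte 0xD2 = 11010010 → 2-byte char #6 = D2 AD.
Offset 18: leading byte 0x79 = 01111001 → 1-byte char #7 = 79.
Offset 19: leading byte 0xDB = 11011011 → 2-byte char #8 = DB 8B.
Offset 21: leading byte 0xC8 = 11001000 → 2-byte char #9 = C8 92.
Offset 23: leading byte 0xF0 = 11110000 → 4-byte char #10 = F0 90 8C B3.
Offset 27: leading byte 0x47 = 01000111 → 1-byte char #11 = 47.
Leading byte 0x47 = 01000111 matches 0xxxxxxx → 1-byte sequence.
Byte 1: 0x47 = 01000111, payload 1000111 (7 bits).
Concatenate: 1000111 = 0x47 (7 bits → U+0047).

U+0047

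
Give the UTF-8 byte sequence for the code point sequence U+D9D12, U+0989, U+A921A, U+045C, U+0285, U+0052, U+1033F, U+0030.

U+D9D12: 4-byte form → F3 99 B4 92.
U+0989: 3-byte form → E0 A6 89.
U+A921A: 4-byte form → F2 A9 88 9A.
U+045C: 2-byte form → D1 9C.
U+0285: 2-byte form → CA 85.
U+0052: 1-byte form → 52.
U+1033F: 4-byte form → F0 90 8C BF.
U+0030: 1-byte form → 30.
Concatenated (21 bytes): F3 99 B4 92 E0 A6 89 F2 A9 88 9A D1 9C CA 85 52 F0 90 8C BF 30.

F3 99 B4 92 E0 A6 89 F2 A9 88 9A D1 9C CA 85 52 F0 90 8C BF 30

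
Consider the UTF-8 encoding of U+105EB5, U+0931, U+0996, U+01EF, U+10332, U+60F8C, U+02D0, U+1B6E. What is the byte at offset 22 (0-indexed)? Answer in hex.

U+105EB5 → 4-byte form F4 85 BA B5 at offsets 0–3.
U+0931 → 3-byte form E0 A4 B1 at offsets 4–6.
U+0996 → 3-byte form E0 A6 96 at offsets 7–9.
U+01EF → 2-byte form C7 AF at offsets 10–11.
U+10332 → 4-byte form F0 90 8C B2 at offsets 12–15.
U+60F8C → 4-byte form F1 A0 BE 8C at offsets 16–19.
U+02D0 → 2-byte form CB 90 at offsets 20–21.
U+1B6E → 3-byte form E1 AD AE at offsets 22–24.
Offset 22 falls in char 8's range; it's byte 1 of E1 AD AE = 0xE1.

0xE1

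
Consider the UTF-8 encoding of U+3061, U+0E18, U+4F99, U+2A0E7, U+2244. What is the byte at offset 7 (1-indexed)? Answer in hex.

1-indexed offset 7 is 0-indexed offset 6.
U+3061 → 3-byte form E3 81 A1 at offsets 0–2.
U+0E18 → 3-byte form E0 B8 98 at offsets 3–5.
U+4F99 → 3-byte form E4 BE 99 at offsets 6–8.
Offset 6 falls in char 3's range; it's byte 1 of E4 BE 99 = 0xE4.

0xE4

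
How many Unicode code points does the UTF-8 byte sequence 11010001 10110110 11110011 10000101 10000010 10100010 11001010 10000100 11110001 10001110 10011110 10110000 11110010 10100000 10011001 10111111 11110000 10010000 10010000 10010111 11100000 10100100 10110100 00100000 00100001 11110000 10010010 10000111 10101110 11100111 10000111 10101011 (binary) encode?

11

Byte at offset 0: 0xD1 = 11010001 → 2-byte char (#1). Advance 2.
Byte at offset 2: 0xF3 = 11110011 → 4-byte char (#2). Advance 4.
Byte at offset 6: 0xCA = 11001010 → 2-byte char (#3). Advance 2.
Byte at offset 8: 0xF1 = 11110001 → 4-byte char (#4). Advance 4.
Byte at offset 12: 0xF2 = 11110010 → 4-byte char (#5). Advance 4.
Byte at offset 16: 0xF0 = 11110000 → 4-byte char (#6). Advance 4.
Byte at offset 20: 0xE0 = 11100000 → 3-byte char (#7). Advance 3.
Byte at offset 23: 0x20 = 00100000 → 1-byte char (#8). Advance 1.
Byte at offset 24: 0x21 = 00100001 → 1-byte char (#9). Advance 1.
Byte at offset 25: 0xF0 = 11110000 → 4-byte char (#10). Advance 4.
Byte at offset 29: 0xE7 = 11100111 → 3-byte char (#11). Advance 3.
Reached end at offset 32 after 11 code points.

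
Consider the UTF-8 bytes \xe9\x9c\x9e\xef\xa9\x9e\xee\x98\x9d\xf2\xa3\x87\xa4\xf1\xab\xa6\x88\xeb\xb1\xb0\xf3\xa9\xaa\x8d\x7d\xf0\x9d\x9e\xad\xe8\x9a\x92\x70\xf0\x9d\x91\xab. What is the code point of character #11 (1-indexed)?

Offset 0: leading byte 0xE9 = 11101001 → 3-byte char #1 = E9 9C 9E.
Offset 3: leading byte 0xEF = 11101111 → 3-byte char #2 = EF A9 9E.
Offset 6: leading byte 0xEE = 11101110 → 3-byte char #3 = EE 98 9D.
Offset 9: leading byte 0xF2 = 11110010 → 4-byte char #4 = F2 A3 87 A4.
Offset 13: leading byte 0xF1 = 11110001 → 4-byte char #5 = F1 AB A6 88.
Offset 17: leading byte 0xEB = 11101011 → 3-byte char #6 = EB B1 B0.
Offset 20: leading byte 0xF3 = 11110011 → 4-byte char #7 = F3 A9 AA 8D.
Offset 24: leading byte 0x7D = 01111101 → 1-byte char #8 = 7D.
Offset 25: leading byte 0xF0 = 11110000 → 4-byte char #9 = F0 9D 9E AD.
Offset 29: leading byte 0xE8 = 11101000 → 3-byte char #10 = E8 9A 92.
Offset 32: leading byte 0x70 = 01110000 → 1-byte char #11 = 70.
Leading byte 0x70 = 01110000 matches 0xxxxxxx → 1-byte sequence.
Byte 1: 0x70 = 01110000, payload 1110000 (7 bits).
Concatenate: 1110000 = 0x70 (7 bits → U+0070).

U+0070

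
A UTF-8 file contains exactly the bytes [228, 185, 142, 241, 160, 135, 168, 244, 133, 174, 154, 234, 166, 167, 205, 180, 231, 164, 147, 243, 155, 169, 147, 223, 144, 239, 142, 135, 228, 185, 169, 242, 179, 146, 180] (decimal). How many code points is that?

11

Byte at offset 0: 0xE4 = 11100100 → 3-byte char (#1). Advance 3.
Byte at offset 3: 0xF1 = 11110001 → 4-byte char (#2). Advance 4.
Byte at offset 7: 0xF4 = 11110100 → 4-byte char (#3). Advance 4.
Byte at offset 11: 0xEA = 11101010 → 3-byte char (#4). Advance 3.
Byte at offset 14: 0xCD = 11001101 → 2-byte char (#5). Advance 2.
Byte at offset 16: 0xE7 = 11100111 → 3-byte char (#6). Advance 3.
Byte at offset 19: 0xF3 = 11110011 → 4-byte char (#7). Advance 4.
Byte at offset 23: 0xDF = 11011111 → 2-byte char (#8). Advance 2.
Byte at offset 25: 0xEF = 11101111 → 3-byte char (#9). Advance 3.
Byte at offset 28: 0xE4 = 11100100 → 3-byte char (#10). Advance 3.
Byte at offset 31: 0xF2 = 11110010 → 4-byte char (#11). Advance 4.
Reached end at offset 35 after 11 code points.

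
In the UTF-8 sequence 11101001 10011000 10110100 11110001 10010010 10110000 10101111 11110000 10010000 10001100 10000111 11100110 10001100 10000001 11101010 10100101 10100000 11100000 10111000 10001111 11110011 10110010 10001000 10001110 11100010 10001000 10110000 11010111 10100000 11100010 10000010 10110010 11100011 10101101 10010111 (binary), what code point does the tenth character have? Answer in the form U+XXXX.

U+20B2

Offset 0: leading byte 0xE9 = 11101001 → 3-byte char #1 = E9 98 B4.
Offset 3: leading byte 0xF1 = 11110001 → 4-byte char #2 = F1 92 B0 AF.
Offset 7: leading byte 0xF0 = 11110000 → 4-byte char #3 = F0 90 8C 87.
Offset 11: leading byte 0xE6 = 11100110 → 3-byte char #4 = E6 8C 81.
Offset 14: leading byte 0xEA = 11101010 → 3-byte char #5 = EA A5 A0.
Offset 17: leading byte 0xE0 = 11100000 → 3-byte char #6 = E0 B8 8F.
Offset 20: leading byte 0xF3 = 11110011 → 4-byte char #7 = F3 B2 88 8E.
Offset 24: leading byte 0xE2 = 11100010 → 3-byte char #8 = E2 88 B0.
Offset 27: leading byte 0xD7 = 11010111 → 2-byte char #9 = D7 A0.
Offset 29: leading byte 0xE2 = 11100010 → 3-byte char #10 = E2 82 B2.
Leading byte 0xE2 = 11100010 matches 1110xxxx → 3-byte sequence.
Byte 1: 0xE2 = 11100010, payload 0010 (4 bits).
Byte 2: 0x82 = 10000010 (10xxxxxx ✓), payload 000010.
Byte 3: 0xB2 = 10110010 (10xxxxxx ✓), payload 110010.
Concatenate: 0010000010110010 = 0x20B2 (16 bits → U+20B2).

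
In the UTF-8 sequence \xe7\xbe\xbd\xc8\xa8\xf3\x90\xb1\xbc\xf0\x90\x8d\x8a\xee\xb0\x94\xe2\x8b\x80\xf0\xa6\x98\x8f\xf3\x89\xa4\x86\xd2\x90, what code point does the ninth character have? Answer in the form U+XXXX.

Offset 0: leading byte 0xE7 = 11100111 → 3-byte char #1 = E7 BE BD.
Offset 3: leading byte 0xC8 = 11001000 → 2-byte char #2 = C8 A8.
Offset 5: leading byte 0xF3 = 11110011 → 4-byte char #3 = F3 90 B1 BC.
Offset 9: leading byte 0xF0 = 11110000 → 4-byte char #4 = F0 90 8D 8A.
Offset 13: leading byte 0xEE = 11101110 → 3-byte char #5 = EE B0 94.
Offset 16: leading byte 0xE2 = 11100010 → 3-byte char #6 = E2 8B 80.
Offset 19: leading byte 0xF0 = 11110000 → 4-byte char #7 = F0 A6 98 8F.
Offset 23: leading byte 0xF3 = 11110011 → 4-byte char #8 = F3 89 A4 86.
Offset 27: leading byte 0xD2 = 11010010 → 2-byte char #9 = D2 90.
Leading byte 0xD2 = 11010010 matches 110xxxxx → 2-byte sequence.
Byte 1: 0xD2 = 11010010, payload 10010 (5 bits).
Byte 2: 0x90 = 10010000 (10xxxxxx ✓), payload 010000.
Concatenate: 10010010000 = 0x490 (11 bits → U+0490).

U+0490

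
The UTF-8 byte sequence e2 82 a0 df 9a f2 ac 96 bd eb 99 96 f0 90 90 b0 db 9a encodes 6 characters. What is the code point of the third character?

Offset 0: leading byte 0xE2 = 11100010 → 3-byte char #1 = E2 82 A0.
Offset 3: leading byte 0xDF = 11011111 → 2-byte char #2 = DF 9A.
Offset 5: leading byte 0xF2 = 11110010 → 4-byte char #3 = F2 AC 96 BD.
Leading byte 0xF2 = 11110010 matches 11110xxx → 4-byte sequence.
Byte 1: 0xF2 = 11110010, payload 010 (3 bits).
Byte 2: 0xAC = 10101100 (10xxxxxx ✓), payload 101100.
Byte 3: 0x96 = 10010110 (10xxxxxx ✓), payload 010110.
Byte 4: 0xBD = 10111101 (10xxxxxx ✓), payload 111101.
Concatenate: 010101100010110111101 = 0xAC5BD (21 bits → U+AC5BD).

U+AC5BD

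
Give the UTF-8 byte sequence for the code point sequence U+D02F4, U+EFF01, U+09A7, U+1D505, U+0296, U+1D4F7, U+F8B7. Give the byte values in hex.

U+D02F4: 4-byte form → F3 90 8B B4.
U+EFF01: 4-byte form → F3 AF BC 81.
U+09A7: 3-byte form → E0 A6 A7.
U+1D505: 4-byte form → F0 9D 94 85.
U+0296: 2-byte form → CA 96.
U+1D4F7: 4-byte form → F0 9D 93 B7.
U+F8B7: 3-byte form → EF A2 B7.
Concatenated (24 bytes): F3 90 8B B4 F3 AF BC 81 E0 A6 A7 F0 9D 94 85 CA 96 F0 9D 93 B7 EF A2 B7.

F3 90 8B B4 F3 AF BC 81 E0 A6 A7 F0 9D 94 85 CA 96 F0 9D 93 B7 EF A2 B7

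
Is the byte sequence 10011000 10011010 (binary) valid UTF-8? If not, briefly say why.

invalid (continuation byte with no leading byte)

Byte 0x98 = 10011000 has the form 10xxxxxx — a continuation byte — but there is no preceding leading byte.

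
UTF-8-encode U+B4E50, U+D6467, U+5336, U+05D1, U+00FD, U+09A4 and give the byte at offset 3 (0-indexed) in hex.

U+B4E50 → 4-byte form F2 B4 B9 90 at offsets 0–3.
Offset 3 falls in char 1's range; it's byte 4 of F2 B4 B9 90 = 0x90.

0x90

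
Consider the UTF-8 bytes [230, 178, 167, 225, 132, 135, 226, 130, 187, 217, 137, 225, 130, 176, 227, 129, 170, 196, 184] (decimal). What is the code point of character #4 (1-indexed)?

Offset 0: leading byte 0xE6 = 11100110 → 3-byte char #1 = E6 B2 A7.
Offset 3: leading byte 0xE1 = 11100001 → 3-byte char #2 = E1 84 87.
Offset 6: leading byte 0xE2 = 11100010 → 3-byte char #3 = E2 82 BB.
Offset 9: leading byte 0xD9 = 11011001 → 2-byte char #4 = D9 89.
Leading byte 0xD9 = 11011001 matches 110xxxxx → 2-byte sequence.
Byte 1: 0xD9 = 11011001, payload 11001 (5 bits).
Byte 2: 0x89 = 10001001 (10xxxxxx ✓), payload 001001.
Concatenate: 11001001001 = 0x649 (11 bits → U+0649).

U+0649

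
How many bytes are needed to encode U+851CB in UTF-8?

4

U+851CB = 0x851CB. UTF-8 uses 1 byte below 0x80, 2 below 0x800, 3 below 0x10000, 4 up to 0x10FFFF. 0x851CB is in U+10000–U+10FFFF → 4 bytes.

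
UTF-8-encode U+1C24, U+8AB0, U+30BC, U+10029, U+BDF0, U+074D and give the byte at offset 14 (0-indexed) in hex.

U+1C24 → 3-byte form E1 B0 A4 at offsets 0–2.
U+8AB0 → 3-byte form E8 AA B0 at offsets 3–5.
U+30BC → 3-byte form E3 82 BC at offsets 6–8.
U+10029 → 4-byte form F0 90 80 A9 at offsets 9–12.
U+BDF0 → 3-byte form EB B7 B0 at offsets 13–15.
Offset 14 falls in char 5's range; it's byte 2 of EB B7 B0 = 0xB7.

0xB7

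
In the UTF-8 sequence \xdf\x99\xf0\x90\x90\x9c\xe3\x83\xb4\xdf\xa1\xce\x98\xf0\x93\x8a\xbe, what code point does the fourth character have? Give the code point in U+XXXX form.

U+07E1

Offset 0: leading byte 0xDF = 11011111 → 2-byte char #1 = DF 99.
Offset 2: leading byte 0xF0 = 11110000 → 4-byte char #2 = F0 90 90 9C.
Offset 6: leading byte 0xE3 = 11100011 → 3-byte char #3 = E3 83 B4.
Offset 9: leading byte 0xDF = 11011111 → 2-byte char #4 = DF A1.
Leading byte 0xDF = 11011111 matches 110xxxxx → 2-byte sequence.
Byte 1: 0xDF = 11011111, payload 11111 (5 bits).
Byte 2: 0xA1 = 10100001 (10xxxxxx ✓), payload 100001.
Concatenate: 11111100001 = 0x7E1 (11 bits → U+07E1).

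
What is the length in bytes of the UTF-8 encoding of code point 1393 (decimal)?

U+0571 = 0x571. UTF-8 uses 1 byte below 0x80, 2 below 0x800, 3 below 0x10000, 4 up to 0x10FFFF. 0x571 is in U+0080–U+07FF → 2 bytes.

2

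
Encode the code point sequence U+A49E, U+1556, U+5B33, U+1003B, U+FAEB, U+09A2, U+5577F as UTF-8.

U+A49E: 3-byte form → EA 92 9E.
U+1556: 3-byte form → E1 95 96.
U+5B33: 3-byte form → E5 AC B3.
U+1003B: 4-byte form → F0 90 80 BB.
U+FAEB: 3-byte form → EF AB AB.
U+09A2: 3-byte form → E0 A6 A2.
U+5577F: 4-byte form → F1 95 9D BF.
Concatenated (23 bytes): EA 92 9E E1 95 96 E5 AC B3 F0 90 80 BB EF AB AB E0 A6 A2 F1 95 9D BF.

EA 92 9E E1 95 96 E5 AC B3 F0 90 80 BB EF AB AB E0 A6 A2 F1 95 9D BF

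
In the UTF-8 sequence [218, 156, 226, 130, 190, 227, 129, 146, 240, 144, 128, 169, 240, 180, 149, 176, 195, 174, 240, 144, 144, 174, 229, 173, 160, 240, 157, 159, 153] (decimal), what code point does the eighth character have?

Offset 0: leading byte 0xDA = 11011010 → 2-byte char #1 = DA 9C.
Offset 2: leading byte 0xE2 = 11100010 → 3-byte char #2 = E2 82 BE.
Offset 5: leading byte 0xE3 = 11100011 → 3-byte char #3 = E3 81 92.
Offset 8: leading byte 0xF0 = 11110000 → 4-byte char #4 = F0 90 80 A9.
Offset 12: leading byte 0xF0 = 11110000 → 4-byte char #5 = F0 B4 95 B0.
Offset 16: leading byte 0xC3 = 11000011 → 2-byte char #6 = C3 AE.
Offset 18: leading byte 0xF0 = 11110000 → 4-byte char #7 = F0 90 90 AE.
Offset 22: leading byte 0xE5 = 11100101 → 3-byte char #8 = E5 AD A0.
Leading byte 0xE5 = 11100101 matches 1110xxxx → 3-byte sequence.
Byte 1: 0xE5 = 11100101, payload 0101 (4 bits).
Byte 2: 0xAD = 10101101 (10xxxxxx ✓), payload 101101.
Byte 3: 0xA0 = 10100000 (10xxxxxx ✓), payload 100000.
Concatenate: 0101101101100000 = 0x5B60 (16 bits → U+5B60).

U+5B60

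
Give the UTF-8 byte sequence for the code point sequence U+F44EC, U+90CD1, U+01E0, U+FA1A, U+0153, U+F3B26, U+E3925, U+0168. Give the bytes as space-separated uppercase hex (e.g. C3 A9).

U+F44EC: 4-byte form → F3 B4 93 AC.
U+90CD1: 4-byte form → F2 90 B3 91.
U+01E0: 2-byte form → C7 A0.
U+FA1A: 3-byte form → EF A8 9A.
U+0153: 2-byte form → C5 93.
U+F3B26: 4-byte form → F3 B3 AC A6.
U+E3925: 4-byte form → F3 A3 A4 A5.
U+0168: 2-byte form → C5 A8.
Concatenated (25 bytes): F3 B4 93 AC F2 90 B3 91 C7 A0 EF A8 9A C5 93 F3 B3 AC A6 F3 A3 A4 A5 C5 A8.

F3 B4 93 AC F2 90 B3 91 C7 A0 EF A8 9A C5 93 F3 B3 AC A6 F3 A3 A4 A5 C5 A8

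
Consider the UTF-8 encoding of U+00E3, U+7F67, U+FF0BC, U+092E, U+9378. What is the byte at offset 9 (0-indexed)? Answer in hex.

0xE0

U+00E3 → 2-byte form C3 A3 at offsets 0–1.
U+7F67 → 3-byte form E7 BD A7 at offsets 2–4.
U+FF0BC → 4-byte form F3 BF 82 BC at offsets 5–8.
U+092E → 3-byte form E0 A4 AE at offsets 9–11.
Offset 9 falls in char 4's range; it's byte 1 of E0 A4 AE = 0xE0.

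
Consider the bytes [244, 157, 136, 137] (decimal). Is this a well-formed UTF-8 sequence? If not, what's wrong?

Leading byte 0xF4 = 11110100 → 4-byte form.
Payload = 0x11D209, which exceeds U+10FFFF, the maximum Unicode code point. (Leading bytes F5–FF, or F4 followed by ≥ 0x90, are invalid.)

invalid (encodes a value above U+10FFFF)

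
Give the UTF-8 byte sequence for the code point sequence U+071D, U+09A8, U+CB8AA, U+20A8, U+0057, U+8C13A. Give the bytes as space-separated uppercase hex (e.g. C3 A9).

DC 9D E0 A6 A8 F3 8B A2 AA E2 82 A8 57 F2 8C 84 BA

U+071D: 2-byte form → DC 9D.
U+09A8: 3-byte form → E0 A6 A8.
U+CB8AA: 4-byte form → F3 8B A2 AA.
U+20A8: 3-byte form → E2 82 A8.
U+0057: 1-byte form → 57.
U+8C13A: 4-byte form → F2 8C 84 BA.
Concatenated (17 bytes): DC 9D E0 A6 A8 F3 8B A2 AA E2 82 A8 57 F2 8C 84 BA.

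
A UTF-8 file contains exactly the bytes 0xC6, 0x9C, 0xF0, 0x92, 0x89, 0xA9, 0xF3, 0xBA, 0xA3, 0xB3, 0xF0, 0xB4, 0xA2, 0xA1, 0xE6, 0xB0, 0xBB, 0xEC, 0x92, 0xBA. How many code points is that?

Byte at offset 0: 0xC6 = 11000110 → 2-byte char (#1). Advance 2.
Byte at offset 2: 0xF0 = 11110000 → 4-byte char (#2). Advance 4.
Byte at offset 6: 0xF3 = 11110011 → 4-byte char (#3). Advance 4.
Byte at offset 10: 0xF0 = 11110000 → 4-byte char (#4). Advance 4.
Byte at offset 14: 0xE6 = 11100110 → 3-byte char (#5). Advance 3.
Byte at offset 17: 0xEC = 11101100 → 3-byte char (#6). Advance 3.
Reached end at offset 20 after 6 code points.

6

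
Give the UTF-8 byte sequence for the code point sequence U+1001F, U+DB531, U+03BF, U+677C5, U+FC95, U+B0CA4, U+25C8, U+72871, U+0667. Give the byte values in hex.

F0 90 80 9F F3 9B 94 B1 CE BF F1 A7 9F 85 EF B2 95 F2 B0 B2 A4 E2 97 88 F1 B2 A1 B1 D9 A7

U+1001F: 4-byte form → F0 90 80 9F.
U+DB531: 4-byte form → F3 9B 94 B1.
U+03BF: 2-byte form → CE BF.
U+677C5: 4-byte form → F1 A7 9F 85.
U+FC95: 3-byte form → EF B2 95.
U+B0CA4: 4-byte form → F2 B0 B2 A4.
U+25C8: 3-byte form → E2 97 88.
U+72871: 4-byte form → F1 B2 A1 B1.
U+0667: 2-byte form → D9 A7.
Concatenated (30 bytes): F0 90 80 9F F3 9B 94 B1 CE BF F1 A7 9F 85 EF B2 95 F2 B0 B2 A4 E2 97 88 F1 B2 A1 B1 D9 A7.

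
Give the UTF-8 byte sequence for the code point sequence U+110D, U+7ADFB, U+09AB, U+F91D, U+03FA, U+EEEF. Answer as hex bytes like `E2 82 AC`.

U+110D: 3-byte form → E1 84 8D.
U+7ADFB: 4-byte form → F1 BA B7 BB.
U+09AB: 3-byte form → E0 A6 AB.
U+F91D: 3-byte form → EF A4 9D.
U+03FA: 2-byte form → CF BA.
U+EEEF: 3-byte form → EE BB AF.
Concatenated (18 bytes): E1 84 8D F1 BA B7 BB E0 A6 AB EF A4 9D CF BA EE BB AF.

E1 84 8D F1 BA B7 BB E0 A6 AB EF A4 9D CF BA EE BB AF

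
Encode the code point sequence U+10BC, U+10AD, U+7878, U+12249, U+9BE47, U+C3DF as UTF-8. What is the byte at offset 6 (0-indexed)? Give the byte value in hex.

U+10BC → 3-byte form E1 82 BC at offsets 0–2.
U+10AD → 3-byte form E1 82 AD at offsets 3–5.
U+7878 → 3-byte form E7 A1 B8 at offsets 6–8.
Offset 6 falls in char 3's range; it's byte 1 of E7 A1 B8 = 0xE7.

0xE7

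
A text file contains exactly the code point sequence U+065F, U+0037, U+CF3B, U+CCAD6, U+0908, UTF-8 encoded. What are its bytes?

U+065F: 2-byte form → D9 9F.
U+0037: 1-byte form → 37.
U+CF3B: 3-byte form → EC BC BB.
U+CCAD6: 4-byte form → F3 8C AB 96.
U+0908: 3-byte form → E0 A4 88.
Concatenated (13 bytes): D9 9F 37 EC BC BB F3 8C AB 96 E0 A4 88.

D9 9F 37 EC BC BB F3 8C AB 96 E0 A4 88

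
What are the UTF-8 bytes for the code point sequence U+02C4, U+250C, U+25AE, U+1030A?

U+02C4: 2-byte form → CB 84.
U+250C: 3-byte form → E2 94 8C.
U+25AE: 3-byte form → E2 96 AE.
U+1030A: 4-byte form → F0 90 8C 8A.
Concatenated (12 bytes): CB 84 E2 94 8C E2 96 AE F0 90 8C 8A.

CB 84 E2 94 8C E2 96 AE F0 90 8C 8A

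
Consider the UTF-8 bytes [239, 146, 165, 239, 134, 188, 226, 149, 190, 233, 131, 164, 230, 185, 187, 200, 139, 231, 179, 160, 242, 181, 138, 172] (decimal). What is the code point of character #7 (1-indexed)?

Offset 0: leading byte 0xEF = 11101111 → 3-byte char #1 = EF 92 A5.
Offset 3: leading byte 0xEF = 11101111 → 3-byte char #2 = EF 86 BC.
Offset 6: leading byte 0xE2 = 11100010 → 3-byte char #3 = E2 95 BE.
Offset 9: leading byte 0xE9 = 11101001 → 3-byte char #4 = E9 83 A4.
Offset 12: leading byte 0xE6 = 11100110 → 3-byte char #5 = E6 B9 BB.
Offset 15: leading byte 0xC8 = 11001000 → 2-byte char #6 = C8 8B.
Offset 17: leading byte 0xE7 = 11100111 → 3-byte char #7 = E7 B3 A0.
Leading byte 0xE7 = 11100111 matches 1110xxxx → 3-byte sequence.
Byte 1: 0xE7 = 11100111, payload 0111 (4 bits).
Byte 2: 0xB3 = 10110011 (10xxxxxx ✓), payload 110011.
Byte 3: 0xA0 = 10100000 (10xxxxxx ✓), payload 100000.
Concatenate: 0111110011100000 = 0x7CE0 (16 bits → U+7CE0).

U+7CE0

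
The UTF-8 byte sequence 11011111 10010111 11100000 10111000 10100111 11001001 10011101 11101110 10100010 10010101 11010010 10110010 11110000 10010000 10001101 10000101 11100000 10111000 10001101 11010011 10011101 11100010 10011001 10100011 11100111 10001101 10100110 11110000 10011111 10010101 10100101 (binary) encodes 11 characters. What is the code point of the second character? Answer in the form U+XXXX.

Offset 0: leading byte 0xDF = 11011111 → 2-byte char #1 = DF 97.
Offset 2: leading byte 0xE0 = 11100000 → 3-byte char #2 = E0 B8 A7.
Leading byte 0xE0 = 11100000 matches 1110xxxx → 3-byte sequence.
Byte 1: 0xE0 = 11100000, payload 0000 (4 bits).
Byte 2: 0xB8 = 10111000 (10xxxxxx ✓), payload 111000.
Byte 3: 0xA7 = 10100111 (10xxxxxx ✓), payload 100111.
Concatenate: 0000111000100111 = 0xE27 (16 bits → U+0E27).

U+0E27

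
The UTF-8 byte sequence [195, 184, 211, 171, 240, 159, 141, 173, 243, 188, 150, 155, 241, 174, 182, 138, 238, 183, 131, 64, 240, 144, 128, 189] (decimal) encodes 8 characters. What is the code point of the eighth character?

U+1003D

Offset 0: leading byte 0xC3 = 11000011 → 2-byte char #1 = C3 B8.
Offset 2: leading byte 0xD3 = 11010011 → 2-byte char #2 = D3 AB.
Offset 4: leading byte 0xF0 = 11110000 → 4-byte char #3 = F0 9F 8D AD.
Offset 8: leading byte 0xF3 = 11110011 → 4-byte char #4 = F3 BC 96 9B.
Offset 12: leading byte 0xF1 = 11110001 → 4-byte char #5 = F1 AE B6 8A.
Offset 16: leading byte 0xEE = 11101110 → 3-byte char #6 = EE B7 83.
Offset 19: leading byte 0x40 = 01000000 → 1-byte char #7 = 40.
Offset 20: leading byte 0xF0 = 11110000 → 4-byte char #8 = F0 90 80 BD.
Leading byte 0xF0 = 11110000 matches 11110xxx → 4-byte sequence.
Byte 1: 0xF0 = 11110000, payload 000 (3 bits).
Byte 2: 0x90 = 10010000 (10xxxxxx ✓), payload 010000.
Byte 3: 0x80 = 10000000 (10xxxxxx ✓), payload 000000.
Byte 4: 0xBD = 10111101 (10xxxxxx ✓), payload 111101.
Concatenate: 000010000000000111101 = 0x1003D (21 bits → U+1003D).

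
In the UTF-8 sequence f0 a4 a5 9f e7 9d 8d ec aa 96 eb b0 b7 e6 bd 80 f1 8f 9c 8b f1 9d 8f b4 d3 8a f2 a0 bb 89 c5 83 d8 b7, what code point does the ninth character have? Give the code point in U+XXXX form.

Offset 0: leading byte 0xF0 = 11110000 → 4-byte char #1 = F0 A4 A5 9F.
Offset 4: leading byte 0xE7 = 11100111 → 3-byte char #2 = E7 9D 8D.
Offset 7: leading byte 0xEC = 11101100 → 3-byte char #3 = EC AA 96.
Offset 10: leading byte 0xEB = 11101011 → 3-byte char #4 = EB B0 B7.
Offset 13: leading byte 0xE6 = 11100110 → 3-byte char #5 = E6 BD 80.
Offset 16: leading byte 0xF1 = 11110001 → 4-byte char #6 = F1 8F 9C 8B.
Offset 20: leading byte 0xF1 = 11110001 → 4-byte char #7 = F1 9D 8F B4.
Offset 24: leading byte 0xD3 = 11010011 → 2-byte char #8 = D3 8A.
Offset 26: leading byte 0xF2 = 11110010 → 4-byte char #9 = F2 A0 BB 89.
Leading byte 0xF2 = 11110010 matches 11110xxx → 4-byte sequence.
Byte 1: 0xF2 = 11110010, payload 010 (3 bits).
Byte 2: 0xA0 = 10100000 (10xxxxxx ✓), payload 100000.
Byte 3: 0xBB = 10111011 (10xxxxxx ✓), payload 111011.
Byte 4: 0x89 = 10001001 (10xxxxxx ✓), payload 001001.
Concatenate: 010100000111011001001 = 0xA0EC9 (21 bits → U+A0EC9).

U+A0EC9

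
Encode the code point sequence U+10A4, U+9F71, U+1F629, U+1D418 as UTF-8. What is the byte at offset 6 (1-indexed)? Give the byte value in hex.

0xB1

1-indexed offset 6 is 0-indexed offset 5.
U+10A4 → 3-byte form E1 82 A4 at offsets 0–2.
U+9F71 → 3-byte form E9 BD B1 at offsets 3–5.
Offset 5 falls in char 2's range; it's byte 3 of E9 BD B1 = 0xB1.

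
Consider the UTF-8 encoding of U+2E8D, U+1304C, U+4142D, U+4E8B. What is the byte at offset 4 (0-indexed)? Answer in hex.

0x93

U+2E8D → 3-byte form E2 BA 8D at offsets 0–2.
U+1304C → 4-byte form F0 93 81 8C at offsets 3–6.
Offset 4 falls in char 2's range; it's byte 2 of F0 93 81 8C = 0x93.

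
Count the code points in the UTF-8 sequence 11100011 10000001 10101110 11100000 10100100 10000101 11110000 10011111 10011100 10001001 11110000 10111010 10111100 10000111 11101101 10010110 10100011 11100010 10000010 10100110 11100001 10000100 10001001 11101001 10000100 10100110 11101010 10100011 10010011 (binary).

9

Byte at offset 0: 0xE3 = 11100011 → 3-byte char (#1). Advance 3.
Byte at offset 3: 0xE0 = 11100000 → 3-byte char (#2). Advance 3.
Byte at offset 6: 0xF0 = 11110000 → 4-byte char (#3). Advance 4.
Byte at offset 10: 0xF0 = 11110000 → 4-byte char (#4). Advance 4.
Byte at offset 14: 0xED = 11101101 → 3-byte char (#5). Advance 3.
Byte at offset 17: 0xE2 = 11100010 → 3-byte char (#6). Advance 3.
Byte at offset 20: 0xE1 = 11100001 → 3-byte char (#7). Advance 3.
Byte at offset 23: 0xE9 = 11101001 → 3-byte char (#8). Advance 3.
Byte at offset 26: 0xEA = 11101010 → 3-byte char (#9). Advance 3.
Reached end at offset 29 after 9 code points.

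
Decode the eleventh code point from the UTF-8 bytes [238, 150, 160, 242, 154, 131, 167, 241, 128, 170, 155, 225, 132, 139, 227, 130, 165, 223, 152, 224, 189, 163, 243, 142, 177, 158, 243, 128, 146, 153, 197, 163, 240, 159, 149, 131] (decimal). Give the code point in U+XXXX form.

Offset 0: leading byte 0xEE = 11101110 → 3-byte char #1 = EE 96 A0.
Offset 3: leading byte 0xF2 = 11110010 → 4-byte char #2 = F2 9A 83 A7.
Offset 7: leading byte 0xF1 = 11110001 → 4-byte char #3 = F1 80 AA 9B.
Offset 11: leading byte 0xE1 = 11100001 → 3-byte char #4 = E1 84 8B.
Offset 14: leading byte 0xE3 = 11100011 → 3-byte char #5 = E3 82 A5.
Offset 17: leading byte 0xDF = 11011111 → 2-byte char #6 = DF 98.
Offset 19: leading byte 0xE0 = 11100000 → 3-byte char #7 = E0 BD A3.
Offset 22: leading byte 0xF3 = 11110011 → 4-byte char #8 = F3 8E B1 9E.
Offset 26: leading byte 0xF3 = 11110011 → 4-byte char #9 = F3 80 92 99.
Offset 30: leading byte 0xC5 = 11000101 → 2-byte char #10 = C5 A3.
Offset 32: leading byte 0xF0 = 11110000 → 4-byte char #11 = F0 9F 95 83.
Leading byte 0xF0 = 11110000 matches 11110xxx → 4-byte sequence.
Byte 1: 0xF0 = 11110000, payload 000 (3 bits).
Byte 2: 0x9F = 10011111 (10xxxxxx ✓), payload 011111.
Byte 3: 0x95 = 10010101 (10xxxxxx ✓), payload 010101.
Byte 4: 0x83 = 10000011 (10xxxxxx ✓), payload 000011.
Concatenate: 000011111010101000011 = 0x1F543 (21 bits → U+1F543).

U+1F543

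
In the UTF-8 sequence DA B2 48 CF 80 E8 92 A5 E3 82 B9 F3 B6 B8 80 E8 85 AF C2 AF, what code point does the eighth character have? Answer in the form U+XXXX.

U+00AF

Offset 0: leading byte 0xDA = 11011010 → 2-byte char #1 = DA B2.
Offset 2: leading byte 0x48 = 01001000 → 1-byte char #2 = 48.
Offset 3: leading byte 0xCF = 11001111 → 2-byte char #3 = CF 80.
Offset 5: leading byte 0xE8 = 11101000 → 3-byte char #4 = E8 92 A5.
Offset 8: leading byte 0xE3 = 11100011 → 3-byte char #5 = E3 82 B9.
Offset 11: leading byte 0xF3 = 11110011 → 4-byte char #6 = F3 B6 B8 80.
Offset 15: leading byte 0xE8 = 11101000 → 3-byte char #7 = E8 85 AF.
Offset 18: leading byte 0xC2 = 11000010 → 2-byte char #8 = C2 AF.
Leading byte 0xC2 = 11000010 matches 110xxxxx → 2-byte sequence.
Byte 1: 0xC2 = 11000010, payload 00010 (5 bits).
Byte 2: 0xAF = 10101111 (10xxxxxx ✓), payload 101111.
Concatenate: 00010101111 = 0xAF (11 bits → U+00AF).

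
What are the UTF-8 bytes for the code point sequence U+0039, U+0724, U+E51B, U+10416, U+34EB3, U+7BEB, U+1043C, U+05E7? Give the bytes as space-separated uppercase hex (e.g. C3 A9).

U+0039: 1-byte form → 39.
U+0724: 2-byte form → DC A4.
U+E51B: 3-byte form → EE 94 9B.
U+10416: 4-byte form → F0 90 90 96.
U+34EB3: 4-byte form → F0 B4 BA B3.
U+7BEB: 3-byte form → E7 AF AB.
U+1043C: 4-byte form → F0 90 90 BC.
U+05E7: 2-byte form → D7 A7.
Concatenated (23 bytes): 39 DC A4 EE 94 9B F0 90 90 96 F0 B4 BA B3 E7 AF AB F0 90 90 BC D7 A7.

39 DC A4 EE 94 9B F0 90 90 96 F0 B4 BA B3 E7 AF AB F0 90 90 BC D7 A7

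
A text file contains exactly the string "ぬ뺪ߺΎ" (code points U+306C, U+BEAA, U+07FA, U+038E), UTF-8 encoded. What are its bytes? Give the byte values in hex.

E3 81 AC EB BA AA DF BA CE 8E

U+306C: 3-byte form → E3 81 AC.
U+BEAA: 3-byte form → EB BA AA.
U+07FA: 2-byte form → DF BA.
U+038E: 2-byte form → CE 8E.
Concatenated (10 bytes): E3 81 AC EB BA AA DF BA CE 8E.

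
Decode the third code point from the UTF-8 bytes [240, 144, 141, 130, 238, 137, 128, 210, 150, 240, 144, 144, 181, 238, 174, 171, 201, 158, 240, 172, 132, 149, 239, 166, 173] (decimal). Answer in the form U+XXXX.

Offset 0: leading byte 0xF0 = 11110000 → 4-byte char #1 = F0 90 8D 82.
Offset 4: leading byte 0xEE = 11101110 → 3-byte char #2 = EE 89 80.
Offset 7: leading byte 0xD2 = 11010010 → 2-byte char #3 = D2 96.
Leading byte 0xD2 = 11010010 matches 110xxxxx → 2-byte sequence.
Byte 1: 0xD2 = 11010010, payload 10010 (5 bits).
Byte 2: 0x96 = 10010110 (10xxxxxx ✓), payload 010110.
Concatenate: 10010010110 = 0x496 (11 bits → U+0496).

U+0496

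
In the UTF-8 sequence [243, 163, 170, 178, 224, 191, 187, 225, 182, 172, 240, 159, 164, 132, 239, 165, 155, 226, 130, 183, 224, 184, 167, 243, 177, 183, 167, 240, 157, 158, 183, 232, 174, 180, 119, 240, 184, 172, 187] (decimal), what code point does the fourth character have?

U+1F904

Offset 0: leading byte 0xF3 = 11110011 → 4-byte char #1 = F3 A3 AA B2.
Offset 4: leading byte 0xE0 = 11100000 → 3-byte char #2 = E0 BF BB.
Offset 7: leading byte 0xE1 = 11100001 → 3-byte char #3 = E1 B6 AC.
Offset 10: leading byte 0xF0 = 11110000 → 4-byte char #4 = F0 9F A4 84.
Leading byte 0xF0 = 11110000 matches 11110xxx → 4-byte sequence.
Byte 1: 0xF0 = 11110000, payload 000 (3 bits).
Byte 2: 0x9F = 10011111 (10xxxxxx ✓), payload 011111.
Byte 3: 0xA4 = 10100100 (10xxxxxx ✓), payload 100100.
Byte 4: 0x84 = 10000100 (10xxxxxx ✓), payload 000100.
Concatenate: 000011111100100000100 = 0x1F904 (21 bits → U+1F904).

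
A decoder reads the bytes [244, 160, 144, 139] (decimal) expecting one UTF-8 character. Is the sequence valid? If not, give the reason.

invalid (encodes a value above U+10FFFF)

Leading byte 0xF4 = 11110100 → 4-byte form.
Payload = 0x12040B, which exceeds U+10FFFF, the maximum Unicode code point. (Leading bytes F5–FF, or F4 followed by ≥ 0x90, are invalid.)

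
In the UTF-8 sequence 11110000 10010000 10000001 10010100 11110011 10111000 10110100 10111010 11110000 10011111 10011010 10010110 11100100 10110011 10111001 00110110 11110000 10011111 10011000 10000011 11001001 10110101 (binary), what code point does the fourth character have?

Offset 0: leading byte 0xF0 = 11110000 → 4-byte char #1 = F0 90 81 94.
Offset 4: leading byte 0xF3 = 11110011 → 4-byte char #2 = F3 B8 B4 BA.
Offset 8: leading byte 0xF0 = 11110000 → 4-byte char #3 = F0 9F 9A 96.
Offset 12: leading byte 0xE4 = 11100100 → 3-byte char #4 = E4 B3 B9.
Leading byte 0xE4 = 11100100 matches 1110xxxx → 3-byte sequence.
Byte 1: 0xE4 = 11100100, payload 0100 (4 bits).
Byte 2: 0xB3 = 10110011 (10xxxxxx ✓), payload 110011.
Byte 3: 0xB9 = 10111001 (10xxxxxx ✓), payload 111001.
Concatenate: 0100110011111001 = 0x4CF9 (16 bits → U+4CF9).

U+4CF9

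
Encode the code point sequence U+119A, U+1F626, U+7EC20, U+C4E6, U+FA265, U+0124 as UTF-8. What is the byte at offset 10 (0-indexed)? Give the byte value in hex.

0xA0

U+119A → 3-byte form E1 86 9A at offsets 0–2.
U+1F626 → 4-byte form F0 9F 98 A6 at offsets 3–6.
U+7EC20 → 4-byte form F1 BE B0 A0 at offsets 7–10.
Offset 10 falls in char 3's range; it's byte 4 of F1 BE B0 A0 = 0xA0.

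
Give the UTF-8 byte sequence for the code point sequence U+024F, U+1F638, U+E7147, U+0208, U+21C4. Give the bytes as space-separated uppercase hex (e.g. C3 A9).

U+024F: 2-byte form → C9 8F.
U+1F638: 4-byte form → F0 9F 98 B8.
U+E7147: 4-byte form → F3 A7 85 87.
U+0208: 2-byte form → C8 88.
U+21C4: 3-byte form → E2 87 84.
Concatenated (15 bytes): C9 8F F0 9F 98 B8 F3 A7 85 87 C8 88 E2 87 84.

C9 8F F0 9F 98 B8 F3 A7 85 87 C8 88 E2 87 84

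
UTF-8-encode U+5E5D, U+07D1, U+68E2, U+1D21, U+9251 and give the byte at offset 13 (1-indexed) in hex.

0x89

1-indexed offset 13 is 0-indexed offset 12.
U+5E5D → 3-byte form E5 B9 9D at offsets 0–2.
U+07D1 → 2-byte form DF 91 at offsets 3–4.
U+68E2 → 3-byte form E6 A3 A2 at offsets 5–7.
U+1D21 → 3-byte form E1 B4 A1 at offsets 8–10.
U+9251 → 3-byte form E9 89 91 at offsets 11–13.
Offset 12 falls in char 5's range; it's byte 2 of E9 89 91 = 0x89.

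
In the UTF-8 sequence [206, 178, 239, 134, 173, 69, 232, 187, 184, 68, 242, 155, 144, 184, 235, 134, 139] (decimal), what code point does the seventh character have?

U+B18B

Offset 0: leading byte 0xCE = 11001110 → 2-byte char #1 = CE B2.
Offset 2: leading byte 0xEF = 11101111 → 3-byte char #2 = EF 86 AD.
Offset 5: leading byte 0x45 = 01000101 → 1-byte char #3 = 45.
Offset 6: leading byte 0xE8 = 11101000 → 3-byte char #4 = E8 BB B8.
Offset 9: leading byte 0x44 = 01000100 → 1-byte char #5 = 44.
Offset 10: leading byte 0xF2 = 11110010 → 4-byte char #6 = F2 9B 90 B8.
Offset 14: leading byte 0xEB = 11101011 → 3-byte char #7 = EB 86 8B.
Leading byte 0xEB = 11101011 matches 1110xxxx → 3-byte sequence.
Byte 1: 0xEB = 11101011, payload 1011 (4 bits).
Byte 2: 0x86 = 10000110 (10xxxxxx ✓), payload 000110.
Byte 3: 0x8B = 10001011 (10xxxxxx ✓), payload 001011.
Concatenate: 1011000110001011 = 0xB18B (16 bits → U+B18B).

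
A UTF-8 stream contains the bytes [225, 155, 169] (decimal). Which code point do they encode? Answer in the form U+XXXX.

Leading byte 0xE1 = 11100001 matches 1110xxxx → 3-byte sequence.
Byte 1: 0xE1 = 11100001, payload 0001 (4 bits).
Byte 2: 0x9B = 10011011 (10xxxxxx ✓), payload 011011.
Byte 3: 0xA9 = 10101001 (10xxxxxx ✓), payload 101001.
Concatenate: 0001011011101001 = 0x16E9 (16 bits → U+16E9).

U+16E9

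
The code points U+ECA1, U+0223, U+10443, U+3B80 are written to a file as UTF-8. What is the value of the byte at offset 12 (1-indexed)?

0x80

1-indexed offset 12 is 0-indexed offset 11.
U+ECA1 → 3-byte form EE B2 A1 at offsets 0–2.
U+0223 → 2-byte form C8 A3 at offsets 3–4.
U+10443 → 4-byte form F0 90 91 83 at offsets 5–8.
U+3B80 → 3-byte form E3 AE 80 at offsets 9–11.
Offset 11 falls in char 4's range; it's byte 3 of E3 AE 80 = 0x80.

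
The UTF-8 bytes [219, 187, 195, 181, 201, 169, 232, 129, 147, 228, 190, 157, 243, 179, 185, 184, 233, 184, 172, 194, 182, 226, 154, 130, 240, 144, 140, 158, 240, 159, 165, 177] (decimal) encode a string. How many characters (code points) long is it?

Byte at offset 0: 0xDB = 11011011 → 2-byte char (#1). Advance 2.
Byte at offset 2: 0xC3 = 11000011 → 2-byte char (#2). Advance 2.
Byte at offset 4: 0xC9 = 11001001 → 2-byte char (#3). Advance 2.
Byte at offset 6: 0xE8 = 11101000 → 3-byte char (#4). Advance 3.
Byte at offset 9: 0xE4 = 11100100 → 3-byte char (#5). Advance 3.
Byte at offset 12: 0xF3 = 11110011 → 4-byte char (#6). Advance 4.
Byte at offset 16: 0xE9 = 11101001 → 3-byte char (#7). Advance 3.
Byte at offset 19: 0xC2 = 11000010 → 2-byte char (#8). Advance 2.
Byte at offset 21: 0xE2 = 11100010 → 3-byte char (#9). Advance 3.
Byte at offset 24: 0xF0 = 11110000 → 4-byte char (#10). Advance 4.
Byte at offset 28: 0xF0 = 11110000 → 4-byte char (#11). Advance 4.
Reached end at offset 32 after 11 code points.

11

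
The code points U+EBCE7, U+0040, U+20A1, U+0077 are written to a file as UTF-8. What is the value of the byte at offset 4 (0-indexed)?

0x40

U+EBCE7 → 4-byte form F3 AB B3 A7 at offsets 0–3.
U+0040 → 1-byte form 40 at offsets 4–4.
Offset 4 falls in char 2's range; it's byte 1 of 40 = 0x40.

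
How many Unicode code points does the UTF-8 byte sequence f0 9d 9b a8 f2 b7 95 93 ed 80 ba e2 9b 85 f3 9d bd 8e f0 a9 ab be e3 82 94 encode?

7

Byte at offset 0: 0xF0 = 11110000 → 4-byte char (#1). Advance 4.
Byte at offset 4: 0xF2 = 11110010 → 4-byte char (#2). Advance 4.
Byte at offset 8: 0xED = 11101101 → 3-byte char (#3). Advance 3.
Byte at offset 11: 0xE2 = 11100010 → 3-byte char (#4). Advance 3.
Byte at offset 14: 0xF3 = 11110011 → 4-byte char (#5). Advance 4.
Byte at offset 18: 0xF0 = 11110000 → 4-byte char (#6). Advance 4.
Byte at offset 22: 0xE3 = 11100011 → 3-byte char (#7). Advance 3.
Reached end at offset 25 after 7 code points.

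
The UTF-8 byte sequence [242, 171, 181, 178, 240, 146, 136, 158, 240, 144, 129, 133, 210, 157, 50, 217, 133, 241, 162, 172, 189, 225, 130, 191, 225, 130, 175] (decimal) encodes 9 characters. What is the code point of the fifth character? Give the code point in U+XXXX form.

U+0032

Offset 0: leading byte 0xF2 = 11110010 → 4-byte char #1 = F2 AB B5 B2.
Offset 4: leading byte 0xF0 = 11110000 → 4-byte char #2 = F0 92 88 9E.
Offset 8: leading byte 0xF0 = 11110000 → 4-byte char #3 = F0 90 81 85.
Offset 12: leading byte 0xD2 = 11010010 → 2-byte char #4 = D2 9D.
Offset 14: leading byte 0x32 = 00110010 → 1-byte char #5 = 32.
Leading byte 0x32 = 00110010 matches 0xxxxxxx → 1-byte sequence.
Byte 1: 0x32 = 00110010, payload 0110010 (7 bits).
Concatenate: 0110010 = 0x32 (7 bits → U+0032).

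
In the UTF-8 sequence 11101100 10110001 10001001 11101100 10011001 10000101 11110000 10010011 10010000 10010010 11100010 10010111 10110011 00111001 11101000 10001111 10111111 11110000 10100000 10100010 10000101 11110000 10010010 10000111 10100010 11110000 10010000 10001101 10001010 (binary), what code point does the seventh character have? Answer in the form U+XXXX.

Offset 0: leading byte 0xEC = 11101100 → 3-byte char #1 = EC B1 89.
Offset 3: leading byte 0xEC = 11101100 → 3-byte char #2 = EC 99 85.
Offset 6: leading byte 0xF0 = 11110000 → 4-byte char #3 = F0 93 90 92.
Offset 10: leading byte 0xE2 = 11100010 → 3-byte char #4 = E2 97 B3.
Offset 13: leading byte 0x39 = 00111001 → 1-byte char #5 = 39.
Offset 14: leading byte 0xE8 = 11101000 → 3-byte char #6 = E8 8F BF.
Offset 17: leading byte 0xF0 = 11110000 → 4-byte char #7 = F0 A0 A2 85.
Leading byte 0xF0 = 11110000 matches 11110xxx → 4-byte sequence.
Byte 1: 0xF0 = 11110000, payload 000 (3 bits).
Byte 2: 0xA0 = 10100000 (10xxxxxx ✓), payload 100000.
Byte 3: 0xA2 = 10100010 (10xxxxxx ✓), payload 100010.
Byte 4: 0x85 = 10000101 (10xxxxxx ✓), payload 000101.
Concatenate: 000100000100010000101 = 0x20885 (21 bits → U+20885).

U+20885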